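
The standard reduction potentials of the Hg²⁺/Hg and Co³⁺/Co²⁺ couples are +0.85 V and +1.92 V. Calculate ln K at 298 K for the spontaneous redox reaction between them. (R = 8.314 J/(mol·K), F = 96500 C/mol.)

E°_cell = +1.92 − (+0.85) = 1.07 V, with n = 2 electrons transferred.
At equilibrium E = 0, so the Nernst equation gives ln K = nFE°/RT = (2)(96500)(1.07)/((8.314)(298)) = 83.35.

ln K = 83.4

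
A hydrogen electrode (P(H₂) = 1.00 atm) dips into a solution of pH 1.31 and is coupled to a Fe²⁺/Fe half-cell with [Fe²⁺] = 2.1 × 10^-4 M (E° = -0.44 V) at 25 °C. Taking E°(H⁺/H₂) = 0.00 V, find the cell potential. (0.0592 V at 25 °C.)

0.47 V

The hydrogen couple is the cathode, so E°_cell = 0.44 V; n = 2.
[H⁺] = 10^(−1.31) = 0.049 M, and Q = [Fe²⁺]·P(H₂) / [H⁺]^2 = 0.0875.
E = E° − (0.0592/2) log Q = 0.44 − (0.0592/2)(-1.058) = 0.471 V.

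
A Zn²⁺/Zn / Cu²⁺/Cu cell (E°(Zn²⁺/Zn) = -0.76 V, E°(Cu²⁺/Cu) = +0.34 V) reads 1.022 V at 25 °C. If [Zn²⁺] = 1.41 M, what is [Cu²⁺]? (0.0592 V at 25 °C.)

0.0033 M

From the Nernst equation, log Q = n(E° − E)/0.0592 = 2(1.10 − 1.022)/0.0592 = 2.635, so Q = 432.
With Q = [Zn²⁺]/[Cu²⁺] and the known concentrations, [Cu²⁺] in the denominator gives [Cu²⁺] = 0.0033 M.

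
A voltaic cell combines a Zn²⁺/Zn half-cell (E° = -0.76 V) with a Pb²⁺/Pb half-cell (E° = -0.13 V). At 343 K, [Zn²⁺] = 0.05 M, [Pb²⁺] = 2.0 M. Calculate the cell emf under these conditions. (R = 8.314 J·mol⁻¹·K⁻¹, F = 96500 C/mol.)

The Pb²⁺/Pb couple has the higher reduction potential and acts as the cathode, so E°_cell = -0.13 − (-0.76) = 0.63 V.
Balancing electrons gives n = 2; the reaction quotient is Q = [Zn²⁺]/[Pb²⁺] = 0.0250.
E = E° − (RT/nF) ln Q = 0.63 − (8.314×343)/(2×96500) × (-3.689) = 0.630 + 0.055 = 0.685 V.

0.685 V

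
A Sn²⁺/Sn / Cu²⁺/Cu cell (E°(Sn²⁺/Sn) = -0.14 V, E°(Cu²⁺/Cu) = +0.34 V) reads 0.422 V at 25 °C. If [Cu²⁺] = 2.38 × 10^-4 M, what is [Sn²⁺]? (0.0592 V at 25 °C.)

0.022 M

From the Nernst equation, log Q = n(E° − E)/0.0592 = 2(0.48 − 0.422)/0.0592 = 1.959, so Q = 91.1.
With Q = [Sn²⁺]/[Cu²⁺] and the known concentrations, [Sn²⁺] in the numerator gives [Sn²⁺] = 0.022 M.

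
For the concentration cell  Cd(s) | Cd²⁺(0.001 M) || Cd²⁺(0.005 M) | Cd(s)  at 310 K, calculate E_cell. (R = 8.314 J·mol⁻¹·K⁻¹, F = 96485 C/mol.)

Both half-cells are Cd²⁺/Cd, so E°_cell = 0. The concentrated side is the cathode; the cell reaction moves Cd²⁺ from high to low concentration with n = 2.
Q = [Cd²⁺]_dilute/[Cd²⁺]_conc = 0.001/0.005 = 0.200.
E = 0 − (RT/nF) ln Q = −((8.314×310)/(2×96485))(-1.609) = 0.0215 V.

0.021 V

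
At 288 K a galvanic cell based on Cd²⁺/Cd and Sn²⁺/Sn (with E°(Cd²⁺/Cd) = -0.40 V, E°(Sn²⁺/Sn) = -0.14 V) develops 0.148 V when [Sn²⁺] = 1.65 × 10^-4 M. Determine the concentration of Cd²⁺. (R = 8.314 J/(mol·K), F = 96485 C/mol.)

1.4 M

From the Nernst equation, ln Q = nF(E° − E)/RT = 2×96485×(0.26 − 0.148)/(8.314×288) = 9.026, so Q = 8320.
With Q = [Cd²⁺]/[Sn²⁺] and the known concentrations, [Cd²⁺] in the numerator gives [Cd²⁺] = 1.4 M.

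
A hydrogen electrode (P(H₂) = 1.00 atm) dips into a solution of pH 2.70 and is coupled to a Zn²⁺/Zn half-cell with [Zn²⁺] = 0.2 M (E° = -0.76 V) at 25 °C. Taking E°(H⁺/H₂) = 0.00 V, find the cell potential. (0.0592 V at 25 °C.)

0.62 V

The hydrogen couple is the cathode, so E°_cell = 0.76 V; n = 2.
[H⁺] = 10^(−2.70) = 0.0020 M, and Q = [Zn²⁺]·P(H₂) / [H⁺]^2 = 5.02 × 10^4.
E = E° − (0.0592/2) log Q = 0.76 − (0.0592/2)(4.701) = 0.621 V.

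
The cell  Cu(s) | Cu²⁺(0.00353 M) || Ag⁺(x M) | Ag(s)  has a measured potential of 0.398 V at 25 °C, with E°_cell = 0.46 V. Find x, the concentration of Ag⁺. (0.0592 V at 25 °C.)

From the Nernst equation, log Q = n(E° − E)/0.0592 = 2(0.46 − 0.398)/0.0592 = 2.095, so Q = 124.
With Q = [Cu²⁺]/[Ag⁺]^2 and the known concentrations, [Ag⁺]^2 in the denominator gives [Ag⁺] = 0.0053 M.

0.0053 M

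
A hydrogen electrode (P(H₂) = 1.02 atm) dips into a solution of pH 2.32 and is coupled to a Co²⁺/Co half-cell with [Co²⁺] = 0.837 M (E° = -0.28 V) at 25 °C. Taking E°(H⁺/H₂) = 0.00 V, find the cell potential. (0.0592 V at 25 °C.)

0.14 V

The hydrogen couple is the cathode, so E°_cell = 0.28 V; n = 2.
[H⁺] = 10^(−2.32) = 0.0048 M, and Q = [Co²⁺]·P(H₂) / [H⁺]^2 = 3.73 × 10^4.
E = E° − (0.0592/2) log Q = 0.28 − (0.0592/2)(4.571) = 0.145 V.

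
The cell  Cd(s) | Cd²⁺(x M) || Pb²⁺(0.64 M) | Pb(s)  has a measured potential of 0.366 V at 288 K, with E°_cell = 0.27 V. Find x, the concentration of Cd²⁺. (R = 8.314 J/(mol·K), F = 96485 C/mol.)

From the Nernst equation, ln Q = nF(E° − E)/RT = 2×96485×(0.27 − 0.366)/(8.314×288) = -7.737, so Q = 4.36 × 10^-4.
With Q = [Cd²⁺]/[Pb²⁺] and the known concentrations, [Cd²⁺] in the numerator gives [Cd²⁺] = 2.8 × 10^-4 M.

2.8 × 10^-4 M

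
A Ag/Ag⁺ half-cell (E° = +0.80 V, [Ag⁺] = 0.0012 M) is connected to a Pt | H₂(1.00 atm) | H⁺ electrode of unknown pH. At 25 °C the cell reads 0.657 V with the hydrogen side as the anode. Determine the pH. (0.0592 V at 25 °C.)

pH = 0.51

E°_cell = 0.80 V and n = 2.
log Q = n(E° − E)/0.0592 = 2×(0.80 − 0.657)/0.0592 = 4.831.
With Q = [H⁺]^2 / ([Ag⁺]^2·P(H₂)), solving for [H⁺] gives log[H⁺] = -0.505, so pH = 0.51.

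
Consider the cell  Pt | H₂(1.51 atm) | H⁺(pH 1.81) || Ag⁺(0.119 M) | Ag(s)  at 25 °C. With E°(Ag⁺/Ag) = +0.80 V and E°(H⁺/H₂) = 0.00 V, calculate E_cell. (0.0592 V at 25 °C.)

The Ag⁺/Ag couple is the cathode, so E°_cell = 0.80 V; n = 2.
[H⁺] = 10^(−1.81) = 0.015 M, and Q = [H⁺]^2 / ([Ag⁺]^2·P(H₂)) = 0.0112.
E = E° − (0.0592/2) log Q = 0.80 − (0.0592/2)(-1.950) = 0.858 V.

0.86 V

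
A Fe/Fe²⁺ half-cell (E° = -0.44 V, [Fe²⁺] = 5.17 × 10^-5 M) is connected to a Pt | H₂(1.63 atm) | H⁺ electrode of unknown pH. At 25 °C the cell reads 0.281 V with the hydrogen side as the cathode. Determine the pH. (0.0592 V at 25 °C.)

E°_cell = 0.44 V and n = 2.
log Q = n(E° − E)/0.0592 = 2×(0.44 − 0.281)/0.0592 = 5.372.
With Q = [Fe²⁺]·P(H₂) / [H⁺]^2, solving for [H⁺] gives log[H⁺] = -4.723, so pH = 4.72.

pH = 4.72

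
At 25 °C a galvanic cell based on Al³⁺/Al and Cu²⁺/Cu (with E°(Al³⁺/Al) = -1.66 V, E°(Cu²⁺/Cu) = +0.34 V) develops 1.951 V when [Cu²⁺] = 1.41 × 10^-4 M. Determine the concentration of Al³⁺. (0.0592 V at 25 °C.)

5.1 × 10^-4 M

From the Nernst equation, log Q = n(E° − E)/0.0592 = 6(2.00 − 1.951)/0.0592 = 4.966, so Q = 9.25 × 10^4.
With Q = [Al³⁺]^2/[Cu²⁺]^3 and the known concentrations, [Al³⁺]^2 in the numerator gives [Al³⁺] = 5.1 × 10^-4 M.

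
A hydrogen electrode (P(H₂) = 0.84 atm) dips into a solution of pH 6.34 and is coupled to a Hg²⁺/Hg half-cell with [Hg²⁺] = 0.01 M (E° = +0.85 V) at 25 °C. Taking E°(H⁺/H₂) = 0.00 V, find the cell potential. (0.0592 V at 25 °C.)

The Hg²⁺/Hg couple is the cathode, so E°_cell = 0.85 V; n = 2.
[H⁺] = 10^(−6.34) = 4.6 × 10^-7 M, and Q = [H⁺]^2 / ([Hg²⁺]·P(H₂)) = 2.49 × 10^-11.
E = E° − (0.0592/2) log Q = 0.85 − (0.0592/2)(-10.604) = 1.164 V.

1.16 V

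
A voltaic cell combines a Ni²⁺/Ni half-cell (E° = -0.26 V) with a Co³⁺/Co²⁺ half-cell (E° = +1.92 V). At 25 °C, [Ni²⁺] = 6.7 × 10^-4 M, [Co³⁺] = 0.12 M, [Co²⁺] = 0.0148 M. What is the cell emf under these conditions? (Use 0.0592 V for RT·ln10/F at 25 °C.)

2.33 V

The Co³⁺/Co²⁺ couple has the higher reduction potential and acts as the cathode, so E°_cell = +1.92 − (-0.26) = 2.18 V.
Balancing electrons gives n = 2; the reaction quotient is Q = [Ni²⁺]·[Co²⁺]^2/[Co³⁺]^2 = 1.02 × 10^-5.
At 25 °C, E = E° − (0.0592/n) log Q = 2.18 − (0.0592/2)(-4.992) = 2.180 + 0.148 = 2.328 V.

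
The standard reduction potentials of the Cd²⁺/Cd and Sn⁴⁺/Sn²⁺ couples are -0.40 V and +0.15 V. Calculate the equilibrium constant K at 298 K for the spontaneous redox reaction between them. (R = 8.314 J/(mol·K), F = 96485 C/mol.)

E°_cell = +0.15 − (-0.40) = 0.55 V, with n = 2 electrons transferred.
At equilibrium E = 0, so the Nernst equation gives ln K = nFE°/RT = (2)(96485)(0.55)/((8.314)(298)) = 42.84.
K = e^42.84 = 4 × 10^18.

4 × 10^18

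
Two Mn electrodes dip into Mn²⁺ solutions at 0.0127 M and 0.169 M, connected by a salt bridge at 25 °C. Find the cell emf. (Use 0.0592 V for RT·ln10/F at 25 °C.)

0.033 V

Both half-cells are Mn²⁺/Mn, so E°_cell = 0. The concentrated side is the cathode; the cell reaction moves Mn²⁺ from high to low concentration with n = 2.
Q = [Mn²⁺]_dilute/[Mn²⁺]_conc = 0.0127/0.169 = 0.0751.
E = 0 − (0.0592/2) log Q = −(0.0592/2)(-1.124) = 0.0333 V.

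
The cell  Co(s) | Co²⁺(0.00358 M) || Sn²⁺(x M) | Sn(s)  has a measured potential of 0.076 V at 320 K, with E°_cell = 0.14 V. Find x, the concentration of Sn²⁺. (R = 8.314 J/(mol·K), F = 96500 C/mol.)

From the Nernst equation, ln Q = nF(E° − E)/RT = 2×96500×(0.14 − 0.076)/(8.314×320) = 4.643, so Q = 104.
With Q = [Co²⁺]/[Sn²⁺] and the known concentrations, [Sn²⁺] in the denominator gives [Sn²⁺] = 3.4 × 10^-5 M.

3.4 × 10^-5 M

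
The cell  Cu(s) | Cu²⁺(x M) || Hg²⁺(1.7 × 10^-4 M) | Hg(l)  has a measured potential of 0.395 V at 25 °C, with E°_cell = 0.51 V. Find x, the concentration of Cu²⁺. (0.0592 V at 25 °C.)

From the Nernst equation, log Q = n(E° − E)/0.0592 = 2(0.51 − 0.395)/0.0592 = 3.885, so Q = 7680.
With Q = [Cu²⁺]/[Hg²⁺] and the known concentrations, [Cu²⁺] in the numerator gives [Cu²⁺] = 1.3 M.

1.3 M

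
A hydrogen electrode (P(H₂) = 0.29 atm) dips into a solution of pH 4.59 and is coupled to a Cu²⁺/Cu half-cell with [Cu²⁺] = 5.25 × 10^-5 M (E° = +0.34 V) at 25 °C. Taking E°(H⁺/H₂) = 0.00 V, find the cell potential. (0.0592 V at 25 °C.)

The Cu²⁺/Cu couple is the cathode, so E°_cell = 0.34 V; n = 2.
[H⁺] = 10^(−4.59) = 2.6 × 10^-5 M, and Q = [H⁺]^2 / ([Cu²⁺]·P(H₂)) = 4.34 × 10^-5.
E = E° − (0.0592/2) log Q = 0.34 − (0.0592/2)(-4.363) = 0.469 V.

0.47 V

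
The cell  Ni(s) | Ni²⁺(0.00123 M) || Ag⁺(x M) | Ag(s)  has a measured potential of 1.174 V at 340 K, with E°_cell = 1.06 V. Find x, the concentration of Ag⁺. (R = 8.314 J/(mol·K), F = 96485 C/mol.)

From the Nernst equation, ln Q = nF(E° − E)/RT = 2×96485×(1.06 − 1.174)/(8.314×340) = -7.782, so Q = 4.17 × 10^-4.
With Q = [Ni²⁺]/[Ag⁺]^2 and the known concentrations, [Ag⁺]^2 in the denominator gives [Ag⁺] = 1.7 M.

1.7 M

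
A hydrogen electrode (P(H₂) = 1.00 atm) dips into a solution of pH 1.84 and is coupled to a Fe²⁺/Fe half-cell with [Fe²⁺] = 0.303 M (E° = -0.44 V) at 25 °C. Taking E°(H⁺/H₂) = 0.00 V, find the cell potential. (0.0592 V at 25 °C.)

The hydrogen couple is the cathode, so E°_cell = 0.44 V; n = 2.
[H⁺] = 10^(−1.84) = 0.014 M, and Q = [Fe²⁺]·P(H₂) / [H⁺]^2 = 1450.
E = E° − (0.0592/2) log Q = 0.44 − (0.0592/2)(3.161) = 0.346 V.

0.35 V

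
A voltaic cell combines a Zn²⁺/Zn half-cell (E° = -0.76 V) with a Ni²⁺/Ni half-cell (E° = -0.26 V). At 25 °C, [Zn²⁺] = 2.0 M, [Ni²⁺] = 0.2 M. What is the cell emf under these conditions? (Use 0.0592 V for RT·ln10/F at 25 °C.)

0.470 V

The Ni²⁺/Ni couple has the higher reduction potential and acts as the cathode, so E°_cell = -0.26 − (-0.76) = 0.50 V.
Balancing electrons gives n = 2; the reaction quotient is Q = [Zn²⁺]/[Ni²⁺] = 10.0.
At 25 °C, E = E° − (0.0592/n) log Q = 0.50 − (0.0592/2)(1.000) = 0.500 − 0.030 = 0.470 V.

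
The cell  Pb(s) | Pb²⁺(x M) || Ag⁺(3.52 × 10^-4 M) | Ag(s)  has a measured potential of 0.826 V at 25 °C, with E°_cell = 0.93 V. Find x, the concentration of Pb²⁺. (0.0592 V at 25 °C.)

4 × 10^-4 M

From the Nernst equation, log Q = n(E° − E)/0.0592 = 2(0.93 − 0.826)/0.0592 = 3.514, so Q = 3260.
With Q = [Pb²⁺]/[Ag⁺]^2 and the known concentrations, [Pb²⁺] in the numerator gives [Pb²⁺] = 4 × 10^-4 M.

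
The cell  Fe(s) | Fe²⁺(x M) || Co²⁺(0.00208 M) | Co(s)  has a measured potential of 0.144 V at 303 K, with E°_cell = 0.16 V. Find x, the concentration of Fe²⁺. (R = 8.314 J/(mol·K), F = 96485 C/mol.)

From the Nernst equation, ln Q = nF(E° − E)/RT = 2×96485×(0.16 − 0.144)/(8.314×303) = 1.226, so Q = 3.41.
With Q = [Fe²⁺]/[Co²⁺] and the known concentrations, [Fe²⁺] in the numerator gives [Fe²⁺] = 0.0071 M.

0.0071 M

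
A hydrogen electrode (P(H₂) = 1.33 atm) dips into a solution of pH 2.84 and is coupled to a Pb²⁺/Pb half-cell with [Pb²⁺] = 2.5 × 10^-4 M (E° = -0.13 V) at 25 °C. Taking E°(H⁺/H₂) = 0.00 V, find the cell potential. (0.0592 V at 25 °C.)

0.065 V

The hydrogen couple is the cathode, so E°_cell = 0.13 V; n = 2.
[H⁺] = 10^(−2.84) = 0.0014 M, and Q = [Pb²⁺]·P(H₂) / [H⁺]^2 = 159.
E = E° − (0.0592/2) log Q = 0.13 − (0.0592/2)(2.202) = 0.065 V.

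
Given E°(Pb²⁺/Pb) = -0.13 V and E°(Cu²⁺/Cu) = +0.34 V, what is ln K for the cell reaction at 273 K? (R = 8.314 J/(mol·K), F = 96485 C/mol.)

E°_cell = +0.34 − (-0.13) = 0.47 V, with n = 2 electrons transferred.
At equilibrium E = 0, so the Nernst equation gives ln K = nFE°/RT = (2)(96485)(0.47)/((8.314)(273)) = 39.96.

ln K = 40.0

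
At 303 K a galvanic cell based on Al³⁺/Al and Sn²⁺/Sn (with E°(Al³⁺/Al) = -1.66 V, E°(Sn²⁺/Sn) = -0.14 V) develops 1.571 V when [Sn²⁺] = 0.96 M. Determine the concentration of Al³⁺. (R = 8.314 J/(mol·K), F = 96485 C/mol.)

From the Nernst equation, ln Q = nF(E° − E)/RT = 6×96485×(1.52 − 1.571)/(8.314×303) = -11.720, so Q = 8.13 × 10^-6.
With Q = [Al³⁺]^2/[Sn²⁺]^3 and the known concentrations, [Al³⁺]^2 in the numerator gives [Al³⁺] = 0.0027 M.

0.0027 M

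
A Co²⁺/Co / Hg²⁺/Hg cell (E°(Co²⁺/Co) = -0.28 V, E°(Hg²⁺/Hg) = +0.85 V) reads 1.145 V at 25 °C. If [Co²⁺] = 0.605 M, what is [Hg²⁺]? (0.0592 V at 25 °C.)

From the Nernst equation, log Q = n(E° − E)/0.0592 = 2(1.13 − 1.145)/0.0592 = -0.507, so Q = 0.311.
With Q = [Co²⁺]/[Hg²⁺] and the known concentrations, [Hg²⁺] in the denominator gives [Hg²⁺] = 1.9 M.

1.9 M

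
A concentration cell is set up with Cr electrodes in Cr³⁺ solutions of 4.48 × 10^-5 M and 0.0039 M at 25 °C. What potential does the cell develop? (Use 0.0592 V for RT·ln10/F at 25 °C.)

Both half-cells are Cr³⁺/Cr, so E°_cell = 0. The concentrated side is the cathode; the cell reaction moves Cr³⁺ from high to low concentration with n = 3.
Q = [Cr³⁺]_dilute/[Cr³⁺]_conc = 4.48 × 10^-5/0.0039 = 0.0115.
E = 0 − (0.0592/3) log Q = −(0.0592/3)(-1.940) = 0.0383 V.

0.038 V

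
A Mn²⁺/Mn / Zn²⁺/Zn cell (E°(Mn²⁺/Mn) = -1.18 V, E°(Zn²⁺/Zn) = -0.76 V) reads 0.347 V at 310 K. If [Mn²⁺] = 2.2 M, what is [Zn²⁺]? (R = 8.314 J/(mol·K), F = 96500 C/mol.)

0.0093 M

From the Nernst equation, ln Q = nF(E° − E)/RT = 2×96500×(0.42 − 0.347)/(8.314×310) = 5.466, so Q = 237.
With Q = [Mn²⁺]/[Zn²⁺] and the known concentrations, [Zn²⁺] in the denominator gives [Zn²⁺] = 0.0093 M.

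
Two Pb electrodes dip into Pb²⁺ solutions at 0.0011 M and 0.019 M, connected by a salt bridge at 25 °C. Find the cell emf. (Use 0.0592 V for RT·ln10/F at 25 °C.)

0.037 V

Both half-cells are Pb²⁺/Pb, so E°_cell = 0. The concentrated side is the cathode; the cell reaction moves Pb²⁺ from high to low concentration with n = 2.
Q = [Pb²⁺]_dilute/[Pb²⁺]_conc = 0.0011/0.019 = 0.0579.
E = 0 − (0.0592/2) log Q = −(0.0592/2)(-1.237) = 0.0366 V.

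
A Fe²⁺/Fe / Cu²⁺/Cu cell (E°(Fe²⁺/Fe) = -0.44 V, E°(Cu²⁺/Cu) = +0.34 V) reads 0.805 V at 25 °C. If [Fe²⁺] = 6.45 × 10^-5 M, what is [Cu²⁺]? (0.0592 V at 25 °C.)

From the Nernst equation, log Q = n(E° − E)/0.0592 = 2(0.78 − 0.805)/0.0592 = -0.845, so Q = 0.143.
With Q = [Fe²⁺]/[Cu²⁺] and the known concentrations, [Cu²⁺] in the denominator gives [Cu²⁺] = 4.5 × 10^-4 M.

4.5 × 10^-4 M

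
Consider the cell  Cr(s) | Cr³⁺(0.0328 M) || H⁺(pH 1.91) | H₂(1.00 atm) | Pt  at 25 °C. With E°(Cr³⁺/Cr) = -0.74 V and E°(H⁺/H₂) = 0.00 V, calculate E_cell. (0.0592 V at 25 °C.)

The hydrogen couple is the cathode, so E°_cell = 0.74 V; n = 6.
[H⁺] = 10^(−1.91) = 0.012 M, and Q = [Cr³⁺]^2·P(H₂)^3 / [H⁺]^6 = 3.1 × 10^8.
E = E° − (0.0592/6) log Q = 0.74 − (0.0592/6)(8.492) = 0.656 V.

0.66 V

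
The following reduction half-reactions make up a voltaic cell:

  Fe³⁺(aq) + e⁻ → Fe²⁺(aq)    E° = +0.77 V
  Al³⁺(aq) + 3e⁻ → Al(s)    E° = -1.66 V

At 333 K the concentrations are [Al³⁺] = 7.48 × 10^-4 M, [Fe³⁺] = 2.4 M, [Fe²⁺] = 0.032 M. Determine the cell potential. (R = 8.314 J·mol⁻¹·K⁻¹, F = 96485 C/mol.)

2.62 V

The Fe³⁺/Fe²⁺ couple has the higher reduction potential and acts as the cathode, so E°_cell = +0.77 − (-1.66) = 2.43 V.
Balancing electrons gives n = 3; the reaction quotient is Q = [Al³⁺]·[Fe²⁺]^3/[Fe³⁺]^3 = 1.77 × 10^-9.
E = E° − (RT/nF) ln Q = 2.43 − (8.314×333)/(3×96485) × (-20.151) = 2.430 + 0.193 = 2.623 V.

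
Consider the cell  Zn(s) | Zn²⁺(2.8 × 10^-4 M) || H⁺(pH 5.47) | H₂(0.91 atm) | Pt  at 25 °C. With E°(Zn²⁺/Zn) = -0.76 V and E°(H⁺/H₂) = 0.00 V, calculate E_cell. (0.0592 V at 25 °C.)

0.54 V

The hydrogen couple is the cathode, so E°_cell = 0.76 V; n = 2.
[H⁺] = 10^(−5.47) = 3.4 × 10^-6 M, and Q = [Zn²⁺]·P(H₂) / [H⁺]^2 = 2.22 × 10^7.
E = E° − (0.0592/2) log Q = 0.76 − (0.0592/2)(7.346) = 0.543 V.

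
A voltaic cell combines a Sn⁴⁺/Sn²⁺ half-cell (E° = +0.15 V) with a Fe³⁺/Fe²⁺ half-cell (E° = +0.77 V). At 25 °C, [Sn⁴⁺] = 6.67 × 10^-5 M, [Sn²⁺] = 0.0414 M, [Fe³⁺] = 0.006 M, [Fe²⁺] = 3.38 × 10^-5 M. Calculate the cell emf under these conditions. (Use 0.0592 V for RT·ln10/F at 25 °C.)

0.836 V

The Fe³⁺/Fe²⁺ couple has the higher reduction potential and acts as the cathode, so E°_cell = +0.77 − (+0.15) = 0.62 V.
Balancing electrons gives n = 2; the reaction quotient is Q = [Sn⁴⁺]·[Fe²⁺]^2/([Sn²⁺]·[Fe³⁺]^2) = 5.11 × 10^-8.
At 25 °C, E = E° − (0.0592/n) log Q = 0.62 − (0.0592/2)(-7.291) = 0.620 + 0.216 = 0.836 V.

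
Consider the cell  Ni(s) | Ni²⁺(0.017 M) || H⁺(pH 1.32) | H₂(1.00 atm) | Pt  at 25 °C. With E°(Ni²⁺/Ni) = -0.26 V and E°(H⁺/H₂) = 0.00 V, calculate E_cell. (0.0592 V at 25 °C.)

The hydrogen couple is the cathode, so E°_cell = 0.26 V; n = 2.
[H⁺] = 10^(−1.32) = 0.048 M, and Q = [Ni²⁺]·P(H₂) / [H⁺]^2 = 7.42.
E = E° − (0.0592/2) log Q = 0.26 − (0.0592/2)(0.870) = 0.234 V.

0.23 V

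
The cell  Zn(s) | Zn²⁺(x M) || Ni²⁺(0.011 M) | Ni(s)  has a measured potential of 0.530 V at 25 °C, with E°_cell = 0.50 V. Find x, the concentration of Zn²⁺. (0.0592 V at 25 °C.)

From the Nernst equation, log Q = n(E° − E)/0.0592 = 2(0.50 − 0.530)/0.0592 = -1.014, so Q = 0.0969.
With Q = [Zn²⁺]/[Ni²⁺] and the known concentrations, [Zn²⁺] in the numerator gives [Zn²⁺] = 0.0011 M.

0.0011 M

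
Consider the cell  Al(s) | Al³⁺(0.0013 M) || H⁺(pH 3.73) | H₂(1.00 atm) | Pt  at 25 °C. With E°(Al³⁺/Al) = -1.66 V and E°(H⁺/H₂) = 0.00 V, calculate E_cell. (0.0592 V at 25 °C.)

1.50 V

The hydrogen couple is the cathode, so E°_cell = 1.66 V; n = 6.
[H⁺] = 10^(−3.73) = 1.9 × 10^-4 M, and Q = [Al³⁺]^2·P(H₂)^3 / [H⁺]^6 = 4.05 × 10^16.
E = E° − (0.0592/6) log Q = 1.66 − (0.0592/6)(16.608) = 1.496 V.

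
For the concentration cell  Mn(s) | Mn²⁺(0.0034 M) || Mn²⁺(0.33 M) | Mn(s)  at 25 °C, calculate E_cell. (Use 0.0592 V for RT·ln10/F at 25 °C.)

0.059 V

Both half-cells are Mn²⁺/Mn, so E°_cell = 0. The concentrated side is the cathode; the cell reaction moves Mn²⁺ from high to low concentration with n = 2.
Q = [Mn²⁺]_dilute/[Mn²⁺]_conc = 0.0034/0.33 = 0.0103.
E = 0 − (0.0592/2) log Q = −(0.0592/2)(-1.987) = 0.0588 V.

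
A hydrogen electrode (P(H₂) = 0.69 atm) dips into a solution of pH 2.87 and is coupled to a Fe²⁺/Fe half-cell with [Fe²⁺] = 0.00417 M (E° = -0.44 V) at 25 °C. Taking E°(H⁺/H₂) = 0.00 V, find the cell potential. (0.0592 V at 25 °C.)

0.35 V

The hydrogen couple is the cathode, so E°_cell = 0.44 V; n = 2.
[H⁺] = 10^(−2.87) = 0.0013 M, and Q = [Fe²⁺]·P(H₂) / [H⁺]^2 = 1580.
E = E° − (0.0592/2) log Q = 0.44 − (0.0592/2)(3.199) = 0.345 V.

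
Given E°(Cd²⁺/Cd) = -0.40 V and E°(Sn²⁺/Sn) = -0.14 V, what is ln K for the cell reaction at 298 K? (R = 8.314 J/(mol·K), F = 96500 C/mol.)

E°_cell = -0.14 − (-0.40) = 0.26 V, with n = 2 electrons transferred.
At equilibrium E = 0, so the Nernst equation gives ln K = nFE°/RT = (2)(96500)(0.26)/((8.314)(298)) = 20.25.

ln K = 20.3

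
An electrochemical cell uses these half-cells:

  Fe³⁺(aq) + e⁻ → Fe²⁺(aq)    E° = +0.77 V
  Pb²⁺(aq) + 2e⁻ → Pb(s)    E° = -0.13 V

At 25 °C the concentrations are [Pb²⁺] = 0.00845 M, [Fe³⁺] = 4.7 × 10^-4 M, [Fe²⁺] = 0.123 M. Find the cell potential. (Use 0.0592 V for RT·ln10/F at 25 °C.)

0.818 V

The Fe³⁺/Fe²⁺ couple has the higher reduction potential and acts as the cathode, so E°_cell = +0.77 − (-0.13) = 0.90 V.
Balancing electrons gives n = 2; the reaction quotient is Q = [Pb²⁺]·[Fe²⁺]^2/[Fe³⁺]^2 = 579.
At 25 °C, E = E° − (0.0592/n) log Q = 0.90 − (0.0592/2)(2.762) = 0.900 − 0.082 = 0.818 V.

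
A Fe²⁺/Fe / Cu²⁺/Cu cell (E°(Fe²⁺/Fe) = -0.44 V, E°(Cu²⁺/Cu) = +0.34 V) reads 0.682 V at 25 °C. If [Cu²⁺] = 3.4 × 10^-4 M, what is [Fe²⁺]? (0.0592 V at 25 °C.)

From the Nernst equation, log Q = n(E° − E)/0.0592 = 2(0.78 − 0.682)/0.0592 = 3.311, so Q = 2050.
With Q = [Fe²⁺]/[Cu²⁺] and the known concentrations, [Fe²⁺] in the numerator gives [Fe²⁺] = 0.7 M.

0.7 M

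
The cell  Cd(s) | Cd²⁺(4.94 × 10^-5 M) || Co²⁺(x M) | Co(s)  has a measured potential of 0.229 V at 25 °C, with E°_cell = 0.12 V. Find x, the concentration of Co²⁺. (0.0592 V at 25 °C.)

0.24 M

From the Nernst equation, log Q = n(E° − E)/0.0592 = 2(0.12 − 0.229)/0.0592 = -3.682, so Q = 2.08 × 10^-4.
With Q = [Cd²⁺]/[Co²⁺] and the known concentrations, [Co²⁺] in the denominator gives [Co²⁺] = 0.24 M.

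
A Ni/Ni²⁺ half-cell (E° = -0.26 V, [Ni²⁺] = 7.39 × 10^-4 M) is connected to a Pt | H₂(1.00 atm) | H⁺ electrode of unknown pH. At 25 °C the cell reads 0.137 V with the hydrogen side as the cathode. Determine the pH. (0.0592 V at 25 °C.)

pH = 3.64

E°_cell = 0.26 V and n = 2.
log Q = n(E° − E)/0.0592 = 2×(0.26 − 0.137)/0.0592 = 4.155.
With Q = [Ni²⁺]·P(H₂) / [H⁺]^2, solving for [H⁺] gives log[H⁺] = -3.643, so pH = 3.64.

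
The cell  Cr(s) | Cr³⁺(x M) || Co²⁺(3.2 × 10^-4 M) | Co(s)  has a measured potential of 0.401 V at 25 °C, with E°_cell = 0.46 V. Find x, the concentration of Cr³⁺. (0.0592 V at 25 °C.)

0.0056 M

From the Nernst equation, log Q = n(E° − E)/0.0592 = 6(0.46 − 0.401)/0.0592 = 5.980, so Q = 9.54 × 10^5.
With Q = [Cr³⁺]^2/[Co²⁺]^3 and the known concentrations, [Cr³⁺]^2 in the numerator gives [Cr³⁺] = 0.0056 M.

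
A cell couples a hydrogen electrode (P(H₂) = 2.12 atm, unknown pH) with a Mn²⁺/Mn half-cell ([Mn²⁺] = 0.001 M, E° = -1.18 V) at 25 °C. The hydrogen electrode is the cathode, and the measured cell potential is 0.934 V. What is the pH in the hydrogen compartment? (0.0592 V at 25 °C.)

pH = 5.49

E°_cell = 1.18 V and n = 2.
log Q = n(E° − E)/0.0592 = 2×(1.18 − 0.934)/0.0592 = 8.311.
With Q = [Mn²⁺]·P(H₂) / [H⁺]^2, solving for [H⁺] gives log[H⁺] = -5.492, so pH = 5.49.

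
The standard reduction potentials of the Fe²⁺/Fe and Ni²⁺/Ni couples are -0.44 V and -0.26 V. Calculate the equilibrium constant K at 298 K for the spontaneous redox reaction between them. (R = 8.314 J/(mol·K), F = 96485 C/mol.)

1.2 × 10^6

E°_cell = -0.26 − (-0.44) = 0.18 V, with n = 2 electrons transferred.
At equilibrium E = 0, so the Nernst equation gives ln K = nFE°/RT = (2)(96485)(0.18)/((8.314)(298)) = 14.02.
K = e^14.02 = 1.2 × 10^6.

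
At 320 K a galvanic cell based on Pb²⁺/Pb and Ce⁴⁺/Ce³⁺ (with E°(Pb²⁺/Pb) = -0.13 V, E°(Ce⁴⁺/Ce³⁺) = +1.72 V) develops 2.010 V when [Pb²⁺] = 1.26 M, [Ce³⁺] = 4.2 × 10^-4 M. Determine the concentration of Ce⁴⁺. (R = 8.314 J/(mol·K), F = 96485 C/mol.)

0.16 M

From the Nernst equation, ln Q = nF(E° − E)/RT = 2×96485×(1.85 − 2.010)/(8.314×320) = -11.605, so Q = 9.12 × 10^-6.
With Q = [Pb²⁺]·[Ce³⁺]^2/[Ce⁴⁺]^2 and the known concentrations, [Ce⁴⁺]^2 in the denominator gives [Ce⁴⁺] = 0.16 M.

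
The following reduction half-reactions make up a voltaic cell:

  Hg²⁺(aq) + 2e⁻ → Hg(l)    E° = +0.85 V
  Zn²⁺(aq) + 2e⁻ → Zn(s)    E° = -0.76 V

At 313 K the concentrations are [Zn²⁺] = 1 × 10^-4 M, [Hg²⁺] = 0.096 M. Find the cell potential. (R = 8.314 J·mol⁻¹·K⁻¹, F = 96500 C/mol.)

1.70 V

The Hg²⁺/Hg couple has the higher reduction potential and acts as the cathode, so E°_cell = +0.85 − (-0.76) = 1.61 V.
Balancing electrons gives n = 2; the reaction quotient is Q = [Zn²⁺]/[Hg²⁺] = 0.00104.
E = E° − (RT/nF) ln Q = 1.61 − (8.314×313)/(2×96500) × (-6.867) = 1.610 + 0.093 = 1.703 V.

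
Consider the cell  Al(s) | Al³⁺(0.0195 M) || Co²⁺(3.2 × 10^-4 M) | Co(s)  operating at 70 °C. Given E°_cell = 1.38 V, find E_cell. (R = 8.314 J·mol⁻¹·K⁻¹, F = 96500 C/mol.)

Balancing electrons gives n = 6; the reaction quotient is Q = [Al³⁺]^2/[Co²⁺]^3 = 1.16 × 10^7.
E = E° − (RT/nF) ln Q = 1.38 − (8.314×343)/(6×96500) × (16.267) = 1.380 − 0.080 = 1.300 V.

1.30 V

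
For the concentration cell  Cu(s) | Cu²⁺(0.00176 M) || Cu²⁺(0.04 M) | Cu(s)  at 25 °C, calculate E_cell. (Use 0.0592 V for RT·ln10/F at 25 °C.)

0.040 V

Both half-cells are Cu²⁺/Cu, so E°_cell = 0. The concentrated side is the cathode; the cell reaction moves Cu²⁺ from high to low concentration with n = 2.
Q = [Cu²⁺]_dilute/[Cu²⁺]_conc = 0.00176/0.04 = 0.0440.
E = 0 − (0.0592/2) log Q = −(0.0592/2)(-1.357) = 0.0402 V.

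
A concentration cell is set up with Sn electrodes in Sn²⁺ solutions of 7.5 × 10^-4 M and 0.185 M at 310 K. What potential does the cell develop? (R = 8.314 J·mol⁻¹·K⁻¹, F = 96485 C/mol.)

0.074 V

Both half-cells are Sn²⁺/Sn, so E°_cell = 0. The concentrated side is the cathode; the cell reaction moves Sn²⁺ from high to low concentration with n = 2.
Q = [Sn²⁺]_dilute/[Sn²⁺]_conc = 7.5 × 10^-4/0.185 = 0.00405.
E = 0 − (RT/nF) ln Q = −((8.314×310)/(2×96485))(-5.508) = 0.0736 V.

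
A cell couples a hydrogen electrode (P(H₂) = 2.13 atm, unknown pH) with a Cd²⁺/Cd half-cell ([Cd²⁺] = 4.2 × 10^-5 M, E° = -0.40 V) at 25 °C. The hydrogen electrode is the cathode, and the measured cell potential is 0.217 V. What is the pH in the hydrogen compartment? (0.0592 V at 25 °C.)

E°_cell = 0.40 V and n = 2.
log Q = n(E° − E)/0.0592 = 2×(0.40 − 0.217)/0.0592 = 6.182.
With Q = [Cd²⁺]·P(H₂) / [H⁺]^2, solving for [H⁺] gives log[H⁺] = -5.115, so pH = 5.12.

pH = 5.12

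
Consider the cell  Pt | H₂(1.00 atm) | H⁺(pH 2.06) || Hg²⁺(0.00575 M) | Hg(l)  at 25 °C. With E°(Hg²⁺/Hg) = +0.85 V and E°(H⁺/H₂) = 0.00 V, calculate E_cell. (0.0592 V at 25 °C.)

The Hg²⁺/Hg couple is the cathode, so E°_cell = 0.85 V; n = 2.
[H⁺] = 10^(−2.06) = 0.0087 M, and Q = [H⁺]^2 / ([Hg²⁺]·P(H₂)) = 0.0132.
E = E° − (0.0592/2) log Q = 0.85 − (0.0592/2)(-1.880) = 0.906 V.

0.91 V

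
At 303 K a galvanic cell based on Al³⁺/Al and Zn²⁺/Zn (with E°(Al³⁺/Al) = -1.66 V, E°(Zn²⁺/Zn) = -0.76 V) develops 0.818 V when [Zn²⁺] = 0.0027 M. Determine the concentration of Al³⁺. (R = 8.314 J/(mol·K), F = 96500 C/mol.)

From the Nernst equation, ln Q = nF(E° − E)/RT = 6×96500×(0.90 − 0.818)/(8.314×303) = 18.847, so Q = 1.53 × 10^8.
With Q = [Al³⁺]^2/[Zn²⁺]^3 and the known concentrations, [Al³⁺]^2 in the numerator gives [Al³⁺] = 1.7 M.

1.7 M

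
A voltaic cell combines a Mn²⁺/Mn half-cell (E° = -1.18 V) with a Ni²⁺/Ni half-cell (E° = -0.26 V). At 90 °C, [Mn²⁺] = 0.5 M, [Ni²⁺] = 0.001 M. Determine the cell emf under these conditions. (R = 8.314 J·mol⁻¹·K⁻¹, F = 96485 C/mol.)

0.823 V

The Ni²⁺/Ni couple has the higher reduction potential and acts as the cathode, so E°_cell = -0.26 − (-1.18) = 0.92 V.
Balancing electrons gives n = 2; the reaction quotient is Q = [Mn²⁺]/[Ni²⁺] = 500.
E = E° − (RT/nF) ln Q = 0.92 − (8.314×363)/(2×96485) × (6.215) = 0.920 − 0.097 = 0.823 V.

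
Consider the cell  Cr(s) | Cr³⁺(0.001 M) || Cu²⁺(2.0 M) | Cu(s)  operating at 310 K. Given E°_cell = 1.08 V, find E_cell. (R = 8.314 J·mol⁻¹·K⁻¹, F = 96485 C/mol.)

Balancing electrons gives n = 6; the reaction quotient is Q = [Cr³⁺]^2/[Cu²⁺]^3 = 1.25 × 10^-7.
E = E° − (RT/nF) ln Q = 1.08 − (8.314×310)/(6×96485) × (-15.895) = 1.080 + 0.071 = 1.151 V.

1.15 V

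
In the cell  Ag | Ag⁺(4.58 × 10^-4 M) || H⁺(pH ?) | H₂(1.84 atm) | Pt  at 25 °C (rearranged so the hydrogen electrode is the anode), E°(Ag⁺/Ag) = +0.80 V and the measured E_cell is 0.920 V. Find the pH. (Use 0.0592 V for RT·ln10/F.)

pH = 5.23

E°_cell = 0.80 V and n = 2.
log Q = n(E° − E)/0.0592 = 2×(0.80 − 0.920)/0.0592 = -4.054.
With Q = [H⁺]^2 / ([Ag⁺]^2·P(H₂)), solving for [H⁺] gives log[H⁺] = -5.234, so pH = 5.23.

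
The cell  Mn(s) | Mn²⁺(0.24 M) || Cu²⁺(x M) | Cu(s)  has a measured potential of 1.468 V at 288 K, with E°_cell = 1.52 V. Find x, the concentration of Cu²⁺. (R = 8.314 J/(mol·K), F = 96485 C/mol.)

0.0036 M

From the Nernst equation, ln Q = nF(E° − E)/RT = 2×96485×(1.52 − 1.468)/(8.314×288) = 4.191, so Q = 66.1.
With Q = [Mn²⁺]/[Cu²⁺] and the known concentrations, [Cu²⁺] in the denominator gives [Cu²⁺] = 0.0036 M.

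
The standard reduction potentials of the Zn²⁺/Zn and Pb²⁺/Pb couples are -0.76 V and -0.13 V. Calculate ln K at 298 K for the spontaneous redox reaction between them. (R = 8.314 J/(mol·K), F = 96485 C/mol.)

ln K = 49.1

E°_cell = -0.13 − (-0.76) = 0.63 V, with n = 2 electrons transferred.
At equilibrium E = 0, so the Nernst equation gives ln K = nFE°/RT = (2)(96485)(0.63)/((8.314)(298)) = 49.07.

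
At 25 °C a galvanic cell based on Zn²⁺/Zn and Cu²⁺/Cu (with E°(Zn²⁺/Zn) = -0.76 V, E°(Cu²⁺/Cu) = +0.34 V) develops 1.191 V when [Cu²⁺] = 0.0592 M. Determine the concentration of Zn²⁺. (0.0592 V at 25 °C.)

From the Nernst equation, log Q = n(E° − E)/0.0592 = 2(1.10 − 1.191)/0.0592 = -3.074, so Q = 8.43 × 10^-4.
With Q = [Zn²⁺]/[Cu²⁺] and the known concentrations, [Zn²⁺] in the numerator gives [Zn²⁺] = 5 × 10^-5 M.

5 × 10^-5 M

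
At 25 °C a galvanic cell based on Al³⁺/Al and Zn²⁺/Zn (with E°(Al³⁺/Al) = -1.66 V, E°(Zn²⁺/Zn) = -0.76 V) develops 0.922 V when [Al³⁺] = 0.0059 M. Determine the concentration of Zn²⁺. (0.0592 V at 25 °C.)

0.18 M

From the Nernst equation, log Q = n(E° − E)/0.0592 = 6(0.90 − 0.922)/0.0592 = -2.230, so Q = 0.00589.
With Q = [Al³⁺]^2/[Zn²⁺]^3 and the known concentrations, [Zn²⁺]^3 in the denominator gives [Zn²⁺] = 0.18 M.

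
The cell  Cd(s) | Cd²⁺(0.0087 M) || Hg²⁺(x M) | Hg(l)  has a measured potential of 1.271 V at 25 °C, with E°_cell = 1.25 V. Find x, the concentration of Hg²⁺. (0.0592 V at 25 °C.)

0.045 M

From the Nernst equation, log Q = n(E° − E)/0.0592 = 2(1.25 − 1.271)/0.0592 = -0.709, so Q = 0.195.
With Q = [Cd²⁺]/[Hg²⁺] and the known concentrations, [Hg²⁺] in the denominator gives [Hg²⁺] = 0.045 M.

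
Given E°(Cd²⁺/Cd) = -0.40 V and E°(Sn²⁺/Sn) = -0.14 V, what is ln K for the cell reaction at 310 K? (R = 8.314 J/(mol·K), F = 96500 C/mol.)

E°_cell = -0.14 − (-0.40) = 0.26 V, with n = 2 electrons transferred.
At equilibrium E = 0, so the Nernst equation gives ln K = nFE°/RT = (2)(96500)(0.26)/((8.314)(310)) = 19.47.

ln K = 19.5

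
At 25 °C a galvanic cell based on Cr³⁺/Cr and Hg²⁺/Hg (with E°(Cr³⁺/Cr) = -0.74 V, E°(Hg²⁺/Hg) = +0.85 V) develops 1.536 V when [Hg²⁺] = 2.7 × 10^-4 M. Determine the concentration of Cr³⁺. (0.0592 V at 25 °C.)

0.0024 M

From the Nernst equation, log Q = n(E° − E)/0.0592 = 6(1.59 − 1.536)/0.0592 = 5.473, so Q = 2.97 × 10^5.
With Q = [Cr³⁺]^2/[Hg²⁺]^3 and the known concentrations, [Cr³⁺]^2 in the numerator gives [Cr³⁺] = 0.0024 M.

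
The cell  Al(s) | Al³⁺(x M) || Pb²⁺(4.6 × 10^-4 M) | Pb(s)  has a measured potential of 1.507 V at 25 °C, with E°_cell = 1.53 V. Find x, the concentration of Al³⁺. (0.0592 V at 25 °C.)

1.4 × 10^-4 M

From the Nernst equation, log Q = n(E° − E)/0.0592 = 6(1.53 − 1.507)/0.0592 = 2.331, so Q = 214.
With Q = [Al³⁺]^2/[Pb²⁺]^3 and the known concentrations, [Al³⁺]^2 in the numerator gives [Al³⁺] = 1.4 × 10^-4 M.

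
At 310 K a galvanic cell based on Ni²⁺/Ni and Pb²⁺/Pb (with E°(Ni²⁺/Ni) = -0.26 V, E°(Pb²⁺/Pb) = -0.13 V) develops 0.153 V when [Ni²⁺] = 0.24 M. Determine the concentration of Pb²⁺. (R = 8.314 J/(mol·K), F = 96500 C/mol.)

From the Nernst equation, ln Q = nF(E° − E)/RT = 2×96500×(0.13 − 0.153)/(8.314×310) = -1.722, so Q = 0.179.
With Q = [Ni²⁺]/[Pb²⁺] and the known concentrations, [Pb²⁺] in the denominator gives [Pb²⁺] = 1.3 M.

1.3 M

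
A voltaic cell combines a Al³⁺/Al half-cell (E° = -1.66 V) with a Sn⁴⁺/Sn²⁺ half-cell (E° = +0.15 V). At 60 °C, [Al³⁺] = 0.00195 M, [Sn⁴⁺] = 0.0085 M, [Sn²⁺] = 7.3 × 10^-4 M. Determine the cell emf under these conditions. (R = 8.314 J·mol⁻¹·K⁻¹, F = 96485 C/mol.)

The Sn⁴⁺/Sn²⁺ couple has the higher reduction potential and acts as the cathode, so E°_cell = +0.15 − (-1.66) = 1.81 V.
Balancing electrons gives n = 6; the reaction quotient is Q = [Al³⁺]^2·[Sn²⁺]^3/[Sn⁴⁺]^3 = 2.41 × 10^-9.
E = E° − (RT/nF) ln Q = 1.81 − (8.314×333)/(6×96485) × (-19.844) = 1.810 + 0.095 = 1.905 V.

1.90 V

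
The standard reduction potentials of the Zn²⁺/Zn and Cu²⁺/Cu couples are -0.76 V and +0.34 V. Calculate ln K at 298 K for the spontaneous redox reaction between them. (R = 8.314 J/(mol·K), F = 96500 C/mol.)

ln K = 85.7

E°_cell = +0.34 − (-0.76) = 1.10 V, with n = 2 electrons transferred.
At equilibrium E = 0, so the Nernst equation gives ln K = nFE°/RT = (2)(96500)(1.10)/((8.314)(298)) = 85.69.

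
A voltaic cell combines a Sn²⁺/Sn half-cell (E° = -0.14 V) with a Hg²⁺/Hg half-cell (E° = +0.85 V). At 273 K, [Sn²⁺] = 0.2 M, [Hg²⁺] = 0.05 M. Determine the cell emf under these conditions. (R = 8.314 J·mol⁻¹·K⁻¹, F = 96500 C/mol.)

The Hg²⁺/Hg couple has the higher reduction potential and acts as the cathode, so E°_cell = +0.85 − (-0.14) = 0.99 V.
Balancing electrons gives n = 2; the reaction quotient is Q = [Sn²⁺]/[Hg²⁺] = 4.00.
E = E° − (RT/nF) ln Q = 0.99 − (8.314×273)/(2×96500) × (1.386) = 0.990 − 0.016 = 0.974 V.

0.974 V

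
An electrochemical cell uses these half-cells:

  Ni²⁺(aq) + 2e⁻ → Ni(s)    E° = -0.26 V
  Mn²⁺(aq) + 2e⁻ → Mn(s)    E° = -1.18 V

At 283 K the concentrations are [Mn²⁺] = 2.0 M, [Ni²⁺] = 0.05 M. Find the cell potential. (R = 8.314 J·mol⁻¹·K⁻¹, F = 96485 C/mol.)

0.875 V

The Ni²⁺/Ni couple has the higher reduction potential and acts as the cathode, so E°_cell = -0.26 − (-1.18) = 0.92 V.
Balancing electrons gives n = 2; the reaction quotient is Q = [Mn²⁺]/[Ni²⁺] = 40.0.
E = E° − (RT/nF) ln Q = 0.92 − (8.314×283)/(2×96485) × (3.689) = 0.920 − 0.045 = 0.875 V.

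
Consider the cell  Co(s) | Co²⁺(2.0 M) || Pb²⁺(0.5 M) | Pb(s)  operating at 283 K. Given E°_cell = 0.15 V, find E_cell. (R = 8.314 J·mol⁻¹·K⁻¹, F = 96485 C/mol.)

0.133 V

Balancing electrons gives n = 2; the reaction quotient is Q = [Co²⁺]/[Pb²⁺] = 4.00.
E = E° − (RT/nF) ln Q = 0.15 − (8.314×283)/(2×96485) × (1.386) = 0.150 − 0.017 = 0.133 V.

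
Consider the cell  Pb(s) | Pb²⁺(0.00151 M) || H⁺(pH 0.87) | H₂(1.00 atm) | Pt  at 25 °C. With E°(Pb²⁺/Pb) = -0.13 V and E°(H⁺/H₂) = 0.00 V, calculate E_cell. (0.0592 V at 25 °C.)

0.16 V

The hydrogen couple is the cathode, so E°_cell = 0.13 V; n = 2.
[H⁺] = 10^(−0.87) = 0.13 M, and Q = [Pb²⁺]·P(H₂) / [H⁺]^2 = 0.0830.
E = E° − (0.0592/2) log Q = 0.13 − (0.0592/2)(-1.081) = 0.162 V.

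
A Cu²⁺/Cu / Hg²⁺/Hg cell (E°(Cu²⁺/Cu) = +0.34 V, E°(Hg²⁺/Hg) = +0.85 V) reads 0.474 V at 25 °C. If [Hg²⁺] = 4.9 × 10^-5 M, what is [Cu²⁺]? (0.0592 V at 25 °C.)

From the Nernst equation, log Q = n(E° − E)/0.0592 = 2(0.51 − 0.474)/0.0592 = 1.216, so Q = 16.5.
With Q = [Cu²⁺]/[Hg²⁺] and the known concentrations, [Cu²⁺] in the numerator gives [Cu²⁺] = 8.1 × 10^-4 M.

8.1 × 10^-4 M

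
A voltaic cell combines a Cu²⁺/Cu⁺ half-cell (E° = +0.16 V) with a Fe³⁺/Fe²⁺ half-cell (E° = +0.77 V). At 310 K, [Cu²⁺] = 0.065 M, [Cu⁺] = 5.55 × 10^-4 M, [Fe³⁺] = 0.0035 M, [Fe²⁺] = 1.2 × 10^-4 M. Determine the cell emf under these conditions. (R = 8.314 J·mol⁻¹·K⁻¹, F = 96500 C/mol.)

The Fe³⁺/Fe²⁺ couple has the higher reduction potential and acts as the cathode, so E°_cell = +0.77 − (+0.16) = 0.61 V.
Balancing electrons gives n = 1; the reaction quotient is Q = [Cu²⁺]·[Fe²⁺]/([Cu⁺]·[Fe³⁺]) = 4.02.
E = E° − (RT/nF) ln Q = 0.61 − (8.314×310)/(1×96500) × (1.390) = 0.610 − 0.037 = 0.573 V.

0.573 V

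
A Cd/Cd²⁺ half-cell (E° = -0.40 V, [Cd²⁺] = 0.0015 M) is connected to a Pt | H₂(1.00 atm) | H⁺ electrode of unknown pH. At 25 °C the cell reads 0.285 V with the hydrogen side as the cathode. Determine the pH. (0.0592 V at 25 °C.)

pH = 3.35

E°_cell = 0.40 V and n = 2.
log Q = n(E° − E)/0.0592 = 2×(0.40 − 0.285)/0.0592 = 3.885.
With Q = [Cd²⁺]·P(H₂) / [H⁺]^2, solving for [H⁺] gives log[H⁺] = -3.355, so pH = 3.35.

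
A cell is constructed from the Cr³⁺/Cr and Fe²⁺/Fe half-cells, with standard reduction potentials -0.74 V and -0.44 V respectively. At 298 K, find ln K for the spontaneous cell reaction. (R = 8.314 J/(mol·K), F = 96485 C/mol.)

ln K = 70.1

E°_cell = -0.44 − (-0.74) = 0.30 V, with n = 6 electrons transferred.
At equilibrium E = 0, so the Nernst equation gives ln K = nFE°/RT = (6)(96485)(0.30)/((8.314)(298)) = 70.10.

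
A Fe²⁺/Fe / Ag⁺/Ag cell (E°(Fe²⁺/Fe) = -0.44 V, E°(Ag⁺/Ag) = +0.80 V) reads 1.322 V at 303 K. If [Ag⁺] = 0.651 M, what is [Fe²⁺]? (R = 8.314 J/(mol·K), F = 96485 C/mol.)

From the Nernst equation, ln Q = nF(E° − E)/RT = 2×96485×(1.24 − 1.322)/(8.314×303) = -6.281, so Q = 0.00187.
With Q = [Fe²⁺]/[Ag⁺]^2 and the known concentrations, [Fe²⁺] in the numerator gives [Fe²⁺] = 7.9 × 10^-4 M.

7.9 × 10^-4 M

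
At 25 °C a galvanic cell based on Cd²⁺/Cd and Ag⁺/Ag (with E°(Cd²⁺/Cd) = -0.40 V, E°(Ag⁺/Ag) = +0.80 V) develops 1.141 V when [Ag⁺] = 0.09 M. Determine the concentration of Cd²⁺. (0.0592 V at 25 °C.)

0.8 M

From the Nernst equation, log Q = n(E° − E)/0.0592 = 2(1.20 − 1.141)/0.0592 = 1.993, so Q = 98.5.
With Q = [Cd²⁺]/[Ag⁺]^2 and the known concentrations, [Cd²⁺] in the numerator gives [Cd²⁺] = 0.8 M.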